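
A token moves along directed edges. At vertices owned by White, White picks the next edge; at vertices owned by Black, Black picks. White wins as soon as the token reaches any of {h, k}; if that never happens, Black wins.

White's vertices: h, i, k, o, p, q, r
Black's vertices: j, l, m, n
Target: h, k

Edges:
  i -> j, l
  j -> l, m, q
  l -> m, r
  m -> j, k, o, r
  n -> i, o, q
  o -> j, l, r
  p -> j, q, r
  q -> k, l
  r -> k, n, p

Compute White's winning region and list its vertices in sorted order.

A0 = {h, k}
A1: add {q, r} — q (White) has q→k; r (White) has r→k.
A2: add {o, p} — o (White) has o→r; p (White) has p→q.
A3 = A2; e.g. i (White) has no edge into A2. Fixed point.
White's winning region = {h, k, o, p, q, r}.

h, k, o, p, q, r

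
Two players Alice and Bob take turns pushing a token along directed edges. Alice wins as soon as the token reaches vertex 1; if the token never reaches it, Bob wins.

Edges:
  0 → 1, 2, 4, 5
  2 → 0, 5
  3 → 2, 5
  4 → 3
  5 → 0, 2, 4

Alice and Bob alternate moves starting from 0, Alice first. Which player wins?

Track states (vertex, player-to-move).
A0 = {(1,Alice), (1,Bob)}
A1: add {(0,Alice)}.
(0,Alice) ∈ A1 ⇒ Alice forces the target.

Alice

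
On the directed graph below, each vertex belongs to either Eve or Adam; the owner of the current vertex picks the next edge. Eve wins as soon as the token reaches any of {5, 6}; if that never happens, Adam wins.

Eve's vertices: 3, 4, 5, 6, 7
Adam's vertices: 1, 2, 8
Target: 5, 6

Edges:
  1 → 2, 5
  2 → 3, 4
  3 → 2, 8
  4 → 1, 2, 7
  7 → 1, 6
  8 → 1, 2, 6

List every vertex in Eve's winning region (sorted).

A0 = {5, 6}
A1: add {7} — 7 (Eve) has 7→6.
A2: add {4} — 4 (Eve) has 4→7.
A3 = A2; e.g. 1 (Adam) can still go to 2. Fixed point.
Eve's winning region = {4, 5, 6, 7}.

4, 5, 6, 7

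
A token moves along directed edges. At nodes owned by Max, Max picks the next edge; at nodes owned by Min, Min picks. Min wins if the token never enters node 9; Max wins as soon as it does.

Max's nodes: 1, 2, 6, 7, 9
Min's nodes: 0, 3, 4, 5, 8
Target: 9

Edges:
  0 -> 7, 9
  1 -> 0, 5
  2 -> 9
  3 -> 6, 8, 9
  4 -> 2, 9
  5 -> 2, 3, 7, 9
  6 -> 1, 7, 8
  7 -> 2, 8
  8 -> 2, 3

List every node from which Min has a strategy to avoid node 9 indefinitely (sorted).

3, 5, 8

A0 = {9}
A1: add {2} — 2 (Max) has 2→9.
A2: add {4, 7} — 4 (Min): all of {2, 9} already in; 7 (Max) has 7→2.
A3: add {0, 6} — 0 (Min): all of {7, 9} already in; 6 (Max) has 6→7.
A4: add {1} — 1 (Max) has 1→0.
A5 = A4; e.g. 3 (Min) can still go to 8. Fixed point.
Max's attractor = {0, 1, 2, 4, 6, 7, 9}; Min avoids the target exactly from the complement.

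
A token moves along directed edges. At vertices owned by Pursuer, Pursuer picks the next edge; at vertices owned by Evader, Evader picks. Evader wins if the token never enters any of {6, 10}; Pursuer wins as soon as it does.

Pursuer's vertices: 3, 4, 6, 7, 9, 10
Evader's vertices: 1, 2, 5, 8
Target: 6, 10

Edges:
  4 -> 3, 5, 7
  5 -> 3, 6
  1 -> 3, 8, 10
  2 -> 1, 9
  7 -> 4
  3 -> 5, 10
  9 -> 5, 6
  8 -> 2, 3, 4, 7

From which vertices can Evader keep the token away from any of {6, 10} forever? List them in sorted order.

1, 2, 8

A0 = {6, 10}
A1: add {3, 9} — 3 (Pursuer) has 3→10; 9 (Pursuer) has 9→6.
A2: add {4, 5} — 4 (Pursuer) has 4→3; 5 (Evader): all of {3, 6} already in.
A3: add {7} — 7 (Pursuer) has 7→4.
A4 = A3; e.g. 1 (Evader) can still go to 8. Fixed point.
Pursuer's attractor = {3, 4, 5, 6, 7, 9, 10}; Evader avoids the target exactly from the complement.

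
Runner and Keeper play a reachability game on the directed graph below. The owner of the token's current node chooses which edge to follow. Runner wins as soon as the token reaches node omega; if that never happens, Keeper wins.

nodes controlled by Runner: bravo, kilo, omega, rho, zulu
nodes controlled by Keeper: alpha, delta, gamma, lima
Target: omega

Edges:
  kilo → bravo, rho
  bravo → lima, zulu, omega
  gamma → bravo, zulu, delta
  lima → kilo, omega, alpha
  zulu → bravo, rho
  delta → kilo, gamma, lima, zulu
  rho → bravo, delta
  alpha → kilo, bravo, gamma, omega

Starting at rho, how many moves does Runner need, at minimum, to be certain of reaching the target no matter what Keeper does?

A0 = {omega}
A1: add {bravo} — bravo (Runner) has bravo→omega.
A2: add {kilo, rho, zulu} — kilo (Runner) has kilo→bravo; zulu (Runner) has zulu→bravo; rho (Runner) has rho→bravo.
A3 = A2; e.g. gamma (Keeper) can still go to delta. Fixed point.
rho enters the attractor at level 2, so Runner can force the target in 2 moves from there.

2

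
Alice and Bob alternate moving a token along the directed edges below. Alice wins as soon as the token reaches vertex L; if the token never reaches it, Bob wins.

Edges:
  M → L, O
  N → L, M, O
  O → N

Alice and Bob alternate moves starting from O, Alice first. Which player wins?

Track states (vertex, player-to-move).
A0 = {(L,Alice), (L,Bob)}
A1: add {(M,Alice), (N,Alice)}.
A2: add {(O,Bob)}.
A3 = A2; e.g. (M,Bob) stays out. (O,Alice) never enters ⇒ Bob avoids the target.

Bob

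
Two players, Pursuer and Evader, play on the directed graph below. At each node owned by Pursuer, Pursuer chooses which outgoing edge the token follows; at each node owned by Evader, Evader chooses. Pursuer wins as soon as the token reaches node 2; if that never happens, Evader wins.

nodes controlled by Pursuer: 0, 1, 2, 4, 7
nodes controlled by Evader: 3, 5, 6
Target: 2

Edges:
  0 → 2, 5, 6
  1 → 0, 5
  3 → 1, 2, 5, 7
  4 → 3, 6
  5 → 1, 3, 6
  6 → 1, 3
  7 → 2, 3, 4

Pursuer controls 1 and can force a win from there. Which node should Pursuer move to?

A0 = {2}
A1: add {0, 7} — 0 (Pursuer) has 0→2; 7 (Pursuer) has 7→2.
A2: add {1} — 1 (Pursuer) has 1→0.
A3 = A2; e.g. 3 (Evader) can still go to 5. Fixed point.
From 1, successor 0 is in the attractor (rank 1); the other successor 5 is not.

0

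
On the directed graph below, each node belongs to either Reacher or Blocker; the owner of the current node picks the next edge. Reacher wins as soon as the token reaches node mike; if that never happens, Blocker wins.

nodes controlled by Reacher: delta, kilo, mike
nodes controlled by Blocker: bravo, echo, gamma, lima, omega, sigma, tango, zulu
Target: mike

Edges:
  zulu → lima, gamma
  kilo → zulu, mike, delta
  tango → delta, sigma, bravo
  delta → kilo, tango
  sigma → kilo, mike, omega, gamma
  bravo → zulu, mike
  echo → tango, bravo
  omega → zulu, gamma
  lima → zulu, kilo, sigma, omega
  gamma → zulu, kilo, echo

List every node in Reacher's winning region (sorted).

delta, kilo, mike

A0 = {mike}
A1: add {kilo} — kilo (Reacher) has kilo→mike.
A2: add {delta} — delta (Reacher) has delta→kilo.
A3 = A2; e.g. zulu (Blocker) can still go to lima. Fixed point.
Reacher's winning region = {delta, kilo, mike}.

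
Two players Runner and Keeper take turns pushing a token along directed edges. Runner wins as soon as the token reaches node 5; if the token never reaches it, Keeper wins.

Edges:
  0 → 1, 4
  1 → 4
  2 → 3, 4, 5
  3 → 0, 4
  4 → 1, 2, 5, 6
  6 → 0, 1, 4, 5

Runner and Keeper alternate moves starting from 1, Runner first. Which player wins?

Track states (vertex, player-to-move).
A0 = {(5,Runner), (5,Keeper)}
A1: add {(2,Runner), (4,Runner), (6,Runner)}.
A2: add {(1,Keeper)}.
A3: add {(0,Runner)}.
A4: add {(3,Keeper)}.
A5 = A4; e.g. (0,Keeper) stays out. (1,Runner) never enters ⇒ Keeper avoids the target.

Keeper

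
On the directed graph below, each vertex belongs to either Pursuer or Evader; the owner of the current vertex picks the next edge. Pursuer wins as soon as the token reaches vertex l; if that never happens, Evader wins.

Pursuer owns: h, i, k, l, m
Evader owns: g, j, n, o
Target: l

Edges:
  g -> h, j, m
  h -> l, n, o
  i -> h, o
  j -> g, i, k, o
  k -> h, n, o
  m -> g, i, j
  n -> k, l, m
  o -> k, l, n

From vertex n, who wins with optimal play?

A0 = {l}
A1: add {h} — h (Pursuer) has h→l.
A2: add {i, k} — i (Pursuer) has i→h; k (Pursuer) has k→h.
A3: add {m} — m (Pursuer) has m→i.
A4: add {n} — n (Evader): all of {k, l, m} already in.
n ∈ A4, so Pursuer can force the target.

Pursuer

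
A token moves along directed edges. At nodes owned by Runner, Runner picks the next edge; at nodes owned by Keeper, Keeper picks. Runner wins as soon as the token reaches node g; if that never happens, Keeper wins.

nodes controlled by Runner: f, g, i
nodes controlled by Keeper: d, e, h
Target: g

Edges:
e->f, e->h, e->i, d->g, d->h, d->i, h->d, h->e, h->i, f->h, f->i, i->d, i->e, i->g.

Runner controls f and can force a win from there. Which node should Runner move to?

i

A0 = {g}
A1: add {i} — i (Runner) has i→g.
A2: add {f} — f (Runner) has f→i.
A3 = A2; e.g. d (Keeper) can still go to h. Fixed point.
From f, successor i is in the attractor (rank 1); the other successor h is not.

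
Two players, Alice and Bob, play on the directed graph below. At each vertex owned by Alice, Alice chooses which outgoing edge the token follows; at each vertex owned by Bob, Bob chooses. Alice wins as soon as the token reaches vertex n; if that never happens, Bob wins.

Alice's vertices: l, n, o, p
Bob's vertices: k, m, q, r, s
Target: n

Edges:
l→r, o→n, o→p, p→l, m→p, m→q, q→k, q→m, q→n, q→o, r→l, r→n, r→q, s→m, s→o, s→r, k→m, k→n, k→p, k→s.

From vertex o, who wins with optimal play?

Alice

A0 = {n}
A1: add {o} — o (Alice) has o→n.
A2 = A1; e.g. k (Bob) can still go to m. Fixed point.
o ∈ A1, so Alice can force the target.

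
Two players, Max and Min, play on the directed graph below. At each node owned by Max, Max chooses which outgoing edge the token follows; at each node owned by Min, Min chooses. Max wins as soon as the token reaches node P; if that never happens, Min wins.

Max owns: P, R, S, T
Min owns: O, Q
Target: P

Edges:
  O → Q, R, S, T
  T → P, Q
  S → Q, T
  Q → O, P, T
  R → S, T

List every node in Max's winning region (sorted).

A0 = {P}
A1: add {T} — T (Max) has T→P.
A2: add {R, S} — R (Max) has R→T; S (Max) has S→T.
A3 = A2; e.g. O (Min) can still go to Q. Fixed point.
Max's winning region = {P, R, S, T}.

P, R, S, T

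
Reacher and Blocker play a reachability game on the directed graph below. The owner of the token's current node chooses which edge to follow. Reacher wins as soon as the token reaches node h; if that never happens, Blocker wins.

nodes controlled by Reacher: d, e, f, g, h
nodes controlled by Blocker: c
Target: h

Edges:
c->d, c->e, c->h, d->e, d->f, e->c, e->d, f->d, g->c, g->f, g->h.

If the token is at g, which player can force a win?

A0 = {h}
A1: add {g} — g (Reacher) has g→h.
A2 = A1; e.g. c (Blocker) can still go to d. Fixed point.
g ∈ A1, so Reacher can force the target.

Reacher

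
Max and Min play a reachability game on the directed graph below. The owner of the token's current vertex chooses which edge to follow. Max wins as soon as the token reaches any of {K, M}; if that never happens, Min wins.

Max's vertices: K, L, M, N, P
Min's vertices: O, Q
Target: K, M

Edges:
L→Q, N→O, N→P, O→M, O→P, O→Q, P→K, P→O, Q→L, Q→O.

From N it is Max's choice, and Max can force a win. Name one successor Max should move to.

P

A0 = {K, M}
A1: add {P} — P (Max) has P→K.
A2: add {N} — N (Max) has N→P.
A3 = A2; e.g. L (Max) has no edge into A2. Fixed point.
From N, successor P is in the attractor (rank 1); the other successor O is not.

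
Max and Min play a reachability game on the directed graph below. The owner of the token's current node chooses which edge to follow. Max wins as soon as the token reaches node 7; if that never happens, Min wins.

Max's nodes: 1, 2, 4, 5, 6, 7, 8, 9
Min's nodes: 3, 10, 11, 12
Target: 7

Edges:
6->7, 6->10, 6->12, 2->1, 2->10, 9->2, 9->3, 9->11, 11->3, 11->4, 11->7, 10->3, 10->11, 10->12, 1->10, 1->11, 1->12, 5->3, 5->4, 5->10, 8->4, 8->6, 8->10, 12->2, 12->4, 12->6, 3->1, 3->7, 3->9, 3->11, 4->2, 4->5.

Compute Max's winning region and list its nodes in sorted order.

A0 = {7}
A1: add {6} — 6 (Max) has 6→7.
A2: add {8} — 8 (Max) has 8→6.
A3 = A2; e.g. 1 (Max) has no edge into A2. Fixed point.
Max's winning region = {6, 7, 8}.

6, 7, 8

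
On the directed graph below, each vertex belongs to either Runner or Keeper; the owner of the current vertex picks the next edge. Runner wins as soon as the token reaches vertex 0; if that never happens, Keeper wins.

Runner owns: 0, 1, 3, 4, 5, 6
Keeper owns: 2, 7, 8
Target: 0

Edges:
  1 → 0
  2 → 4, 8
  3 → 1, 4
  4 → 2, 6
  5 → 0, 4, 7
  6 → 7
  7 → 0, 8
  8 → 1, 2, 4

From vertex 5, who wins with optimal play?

A0 = {0}
A1: add {1, 5} — 1 (Runner) has 1→0; 5 (Runner) has 5→0.
5 ∈ A1, so Runner can force the target.

Runner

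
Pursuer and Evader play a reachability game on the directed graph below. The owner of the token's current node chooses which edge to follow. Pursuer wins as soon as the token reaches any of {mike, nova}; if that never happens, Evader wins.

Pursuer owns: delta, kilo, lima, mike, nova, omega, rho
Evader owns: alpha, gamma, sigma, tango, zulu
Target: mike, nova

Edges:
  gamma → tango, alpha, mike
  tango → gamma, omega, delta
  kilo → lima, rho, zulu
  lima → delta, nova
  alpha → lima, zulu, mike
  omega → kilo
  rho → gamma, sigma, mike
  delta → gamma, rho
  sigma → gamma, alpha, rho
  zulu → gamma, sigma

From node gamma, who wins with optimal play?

A0 = {mike, nova}
A1: add {lima, rho} — lima (Pursuer) has lima→nova; rho (Pursuer) has rho→mike.
A2: add {delta, kilo} — kilo (Pursuer) has kilo→lima; delta (Pursuer) has delta→rho.
A3: add {omega} — omega (Pursuer) has omega→kilo.
A4 = A3; e.g. gamma (Evader) can still go to tango. Fixed point.
gamma never enters the attractor, so Evader can avoid the target forever.

Evader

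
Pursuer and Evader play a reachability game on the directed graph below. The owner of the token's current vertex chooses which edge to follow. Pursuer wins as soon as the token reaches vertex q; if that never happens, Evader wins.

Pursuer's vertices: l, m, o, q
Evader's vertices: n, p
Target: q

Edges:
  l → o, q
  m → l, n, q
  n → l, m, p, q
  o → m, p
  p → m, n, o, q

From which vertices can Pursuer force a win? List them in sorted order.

l, m, o, q

A0 = {q}
A1: add {l, m} — l (Pursuer) has l→q; m (Pursuer) has m→q.
A2: add {o} — o (Pursuer) has o→m.
A3 = A2; e.g. n (Evader) can still go to p. Fixed point.
Pursuer's winning region = {l, m, o, q}.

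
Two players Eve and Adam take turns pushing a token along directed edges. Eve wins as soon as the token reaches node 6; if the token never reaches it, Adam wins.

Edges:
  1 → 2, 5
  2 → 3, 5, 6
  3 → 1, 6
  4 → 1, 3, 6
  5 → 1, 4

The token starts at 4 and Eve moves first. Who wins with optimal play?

Eve

Track states (vertex, player-to-move).
A0 = {(6,Eve), (6,Adam)}
A1: add {(2,Eve), (3,Eve), (4,Eve)}.
(4,Eve) ∈ A1 ⇒ Eve forces the target.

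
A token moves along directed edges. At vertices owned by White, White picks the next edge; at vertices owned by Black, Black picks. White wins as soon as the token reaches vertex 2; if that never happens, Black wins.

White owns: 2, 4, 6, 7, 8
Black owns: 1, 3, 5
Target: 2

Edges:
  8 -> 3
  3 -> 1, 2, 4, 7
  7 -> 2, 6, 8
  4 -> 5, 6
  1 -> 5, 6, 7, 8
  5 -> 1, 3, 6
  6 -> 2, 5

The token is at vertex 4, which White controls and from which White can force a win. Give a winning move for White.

A0 = {2}
A1: add {6, 7} — 6 (White) has 6→2; 7 (White) has 7→2.
A2: add {4} — 4 (White) has 4→6.
A3 = A2; e.g. 1 (Black) can still go to 5. Fixed point.
From 4, successor 6 is in the attractor (rank 1); the other successor 5 is not.

6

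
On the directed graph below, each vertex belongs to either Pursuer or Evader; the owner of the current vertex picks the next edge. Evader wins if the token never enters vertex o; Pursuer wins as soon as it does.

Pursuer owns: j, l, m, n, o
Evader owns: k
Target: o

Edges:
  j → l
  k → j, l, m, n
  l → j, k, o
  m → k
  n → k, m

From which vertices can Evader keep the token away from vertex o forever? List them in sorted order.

A0 = {o}
A1: add {l} — l (Pursuer) has l→o.
A2: add {j} — j (Pursuer) has j→l.
A3 = A2; e.g. k (Evader) can still go to m. Fixed point.
Pursuer's attractor = {j, l, o}; Evader avoids the target exactly from the complement.

k, m, n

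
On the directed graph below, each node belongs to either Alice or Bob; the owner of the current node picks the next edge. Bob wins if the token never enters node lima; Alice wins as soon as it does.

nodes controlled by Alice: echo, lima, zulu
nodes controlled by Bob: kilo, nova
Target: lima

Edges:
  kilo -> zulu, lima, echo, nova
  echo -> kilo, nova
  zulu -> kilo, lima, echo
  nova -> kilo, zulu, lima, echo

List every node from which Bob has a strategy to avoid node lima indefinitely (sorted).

A0 = {lima}
A1: add {zulu} — zulu (Alice) has zulu→lima.
A2 = A1; e.g. kilo (Bob) can still go to echo. Fixed point.
Alice's attractor = {lima, zulu}; Bob avoids the target exactly from the complement.

echo, kilo, nova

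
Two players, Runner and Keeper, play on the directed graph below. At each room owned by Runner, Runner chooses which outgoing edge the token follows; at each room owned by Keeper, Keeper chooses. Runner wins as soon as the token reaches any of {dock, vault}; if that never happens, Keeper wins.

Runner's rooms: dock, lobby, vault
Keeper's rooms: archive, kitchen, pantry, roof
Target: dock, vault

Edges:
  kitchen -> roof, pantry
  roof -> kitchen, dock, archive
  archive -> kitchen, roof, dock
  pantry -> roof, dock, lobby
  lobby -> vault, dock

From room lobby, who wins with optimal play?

Runner

A0 = {dock, vault}
A1: add {lobby} — lobby (Runner) has lobby→vault.
A2 = A1; e.g. kitchen (Keeper) can still go to roof. Fixed point.
lobby ∈ A1, so Runner can force the target.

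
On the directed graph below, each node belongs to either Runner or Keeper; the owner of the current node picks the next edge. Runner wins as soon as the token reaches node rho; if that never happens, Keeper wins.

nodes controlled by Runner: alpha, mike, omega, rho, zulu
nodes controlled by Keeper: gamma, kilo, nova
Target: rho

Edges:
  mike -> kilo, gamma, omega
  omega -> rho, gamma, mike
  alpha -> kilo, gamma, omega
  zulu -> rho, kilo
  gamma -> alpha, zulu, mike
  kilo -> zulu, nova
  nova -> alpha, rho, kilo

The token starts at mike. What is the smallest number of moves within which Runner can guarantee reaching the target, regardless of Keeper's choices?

2

A0 = {rho}
A1: add {omega, zulu} — zulu (Runner) has zulu→rho; omega (Runner) has omega→rho.
A2: add {alpha, mike} — alpha (Runner) has alpha→omega; mike (Runner) has mike→omega.
mike enters the attractor at level 2, so Runner can force the target in 2 moves from there.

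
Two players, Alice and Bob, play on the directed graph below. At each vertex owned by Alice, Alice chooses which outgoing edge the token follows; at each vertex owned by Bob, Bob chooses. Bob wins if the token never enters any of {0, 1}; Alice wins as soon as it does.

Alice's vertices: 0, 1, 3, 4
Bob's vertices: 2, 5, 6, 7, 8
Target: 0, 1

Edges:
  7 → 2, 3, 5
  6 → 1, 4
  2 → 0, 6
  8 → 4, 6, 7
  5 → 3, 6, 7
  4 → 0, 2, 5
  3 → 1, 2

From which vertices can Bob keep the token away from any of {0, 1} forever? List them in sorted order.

A0 = {0, 1}
A1: add {3, 4} — 3 (Alice) has 3→1; 4 (Alice) has 4→0.
A2: add {6} — 6 (Bob): all of {1, 4} already in.
A3: add {2} — 2 (Bob): all of {0, 6} already in.
A4 = A3; e.g. 5 (Bob) can still go to 7. Fixed point.
Alice's attractor = {0, 1, 2, 3, 4, 6}; Bob avoids the target exactly from the complement.

5, 7, 8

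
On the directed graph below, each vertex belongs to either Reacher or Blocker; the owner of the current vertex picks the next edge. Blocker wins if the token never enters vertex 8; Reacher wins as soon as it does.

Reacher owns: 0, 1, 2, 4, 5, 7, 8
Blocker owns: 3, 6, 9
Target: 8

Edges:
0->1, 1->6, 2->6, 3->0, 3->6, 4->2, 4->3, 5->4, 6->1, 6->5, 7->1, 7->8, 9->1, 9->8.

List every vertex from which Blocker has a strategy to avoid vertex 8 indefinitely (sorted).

A0 = {8}
A1: add {7} — 7 (Reacher) has 7→8.
A2 = A1; e.g. 0 (Reacher) has no edge into A1. Fixed point.
Reacher's attractor = {7, 8}; Blocker avoids the target exactly from the complement.

0, 1, 2, 3, 4, 5, 6, 9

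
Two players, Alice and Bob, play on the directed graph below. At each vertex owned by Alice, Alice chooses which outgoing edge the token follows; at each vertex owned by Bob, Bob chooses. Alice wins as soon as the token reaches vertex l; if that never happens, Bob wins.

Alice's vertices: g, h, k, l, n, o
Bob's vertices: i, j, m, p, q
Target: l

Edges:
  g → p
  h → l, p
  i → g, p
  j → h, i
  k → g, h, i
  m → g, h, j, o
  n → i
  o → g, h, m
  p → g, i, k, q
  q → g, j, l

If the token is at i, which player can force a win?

A0 = {l}
A1: add {h} — h (Alice) has h→l.
A2: add {k, o} — k (Alice) has k→h; o (Alice) has o→h.
A3 = A2; e.g. g (Alice) has no edge into A2. Fixed point.
i never enters the attractor, so Bob can avoid the target forever.

Bob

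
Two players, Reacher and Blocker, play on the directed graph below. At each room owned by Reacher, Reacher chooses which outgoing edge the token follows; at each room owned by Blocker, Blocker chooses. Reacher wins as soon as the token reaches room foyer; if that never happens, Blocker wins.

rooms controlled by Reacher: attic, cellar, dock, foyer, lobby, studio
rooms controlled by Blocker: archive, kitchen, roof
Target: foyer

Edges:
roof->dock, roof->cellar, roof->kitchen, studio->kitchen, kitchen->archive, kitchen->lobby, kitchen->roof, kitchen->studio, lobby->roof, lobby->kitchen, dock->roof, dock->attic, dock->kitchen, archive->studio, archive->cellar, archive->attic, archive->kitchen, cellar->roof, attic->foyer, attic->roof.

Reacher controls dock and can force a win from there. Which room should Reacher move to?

attic

A0 = {foyer}
A1: add {attic} — attic (Reacher) has attic→foyer.
A2: add {dock} — dock (Reacher) has dock→attic.
A3 = A2; e.g. archive (Blocker) can still go to studio. Fixed point.
From dock, successor attic is in the attractor (rank 1); the other successors kitchen, roof are not.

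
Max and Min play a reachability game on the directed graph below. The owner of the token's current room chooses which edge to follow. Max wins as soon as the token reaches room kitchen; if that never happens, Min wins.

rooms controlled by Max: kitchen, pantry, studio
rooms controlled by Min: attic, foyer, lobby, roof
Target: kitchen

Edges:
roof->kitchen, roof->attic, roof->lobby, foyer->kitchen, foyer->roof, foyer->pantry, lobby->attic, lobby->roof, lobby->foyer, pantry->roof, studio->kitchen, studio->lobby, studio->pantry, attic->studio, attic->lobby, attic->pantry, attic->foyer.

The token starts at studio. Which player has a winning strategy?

Max

A0 = {kitchen}
A1: add {studio} — studio (Max) has studio→kitchen.
A2 = A1; e.g. attic (Min) can still go to lobby. Fixed point.
studio ∈ A1, so Max can force the target.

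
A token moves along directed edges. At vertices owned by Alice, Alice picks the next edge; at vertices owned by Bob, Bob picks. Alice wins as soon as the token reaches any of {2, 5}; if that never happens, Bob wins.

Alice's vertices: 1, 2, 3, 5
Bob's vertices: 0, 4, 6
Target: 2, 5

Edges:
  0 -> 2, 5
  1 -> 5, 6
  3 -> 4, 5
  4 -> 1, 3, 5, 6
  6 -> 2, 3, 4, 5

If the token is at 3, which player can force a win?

A0 = {2, 5}
A1: add {0, 1, 3} — 0 (Bob): all of {2, 5} already in; 1 (Alice) has 1→5; 3 (Alice) has 3→5.
A2 = A1; e.g. 4 (Bob) can still go to 6. Fixed point.
3 ∈ A1, so Alice can force the target.

Alice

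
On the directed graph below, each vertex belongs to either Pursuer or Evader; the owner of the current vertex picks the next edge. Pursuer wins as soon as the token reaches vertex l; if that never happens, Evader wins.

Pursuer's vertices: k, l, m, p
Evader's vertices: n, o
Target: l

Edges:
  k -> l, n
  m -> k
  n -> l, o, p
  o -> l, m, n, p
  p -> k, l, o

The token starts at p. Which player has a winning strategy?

A0 = {l}
A1: add {k, p} — k (Pursuer) has k→l; p (Pursuer) has p→l.
p ∈ A1, so Pursuer can force the target.

Pursuer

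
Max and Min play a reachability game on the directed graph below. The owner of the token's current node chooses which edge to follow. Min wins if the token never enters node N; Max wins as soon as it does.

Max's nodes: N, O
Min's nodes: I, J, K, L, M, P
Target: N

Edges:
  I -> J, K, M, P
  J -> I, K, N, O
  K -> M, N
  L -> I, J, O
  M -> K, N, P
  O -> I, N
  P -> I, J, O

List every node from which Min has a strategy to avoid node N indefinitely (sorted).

A0 = {N}
A1: add {O} — O (Max) has O→N.
A2 = A1; e.g. I (Min) can still go to J. Fixed point.
Max's attractor = {N, O}; Min avoids the target exactly from the complement.

I, J, K, L, M, P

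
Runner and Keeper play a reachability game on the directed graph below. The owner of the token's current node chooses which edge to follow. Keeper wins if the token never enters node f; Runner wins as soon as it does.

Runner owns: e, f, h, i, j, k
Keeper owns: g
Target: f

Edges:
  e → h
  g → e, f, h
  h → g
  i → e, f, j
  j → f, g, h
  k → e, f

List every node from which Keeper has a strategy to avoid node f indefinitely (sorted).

A0 = {f}
A1: add {i, j, k} — i (Runner) has i→f; j (Runner) has j→f; k (Runner) has k→f.
A2 = A1; e.g. e (Runner) has no edge into A1. Fixed point.
Runner's attractor = {f, i, j, k}; Keeper avoids the target exactly from the complement.

e, g, h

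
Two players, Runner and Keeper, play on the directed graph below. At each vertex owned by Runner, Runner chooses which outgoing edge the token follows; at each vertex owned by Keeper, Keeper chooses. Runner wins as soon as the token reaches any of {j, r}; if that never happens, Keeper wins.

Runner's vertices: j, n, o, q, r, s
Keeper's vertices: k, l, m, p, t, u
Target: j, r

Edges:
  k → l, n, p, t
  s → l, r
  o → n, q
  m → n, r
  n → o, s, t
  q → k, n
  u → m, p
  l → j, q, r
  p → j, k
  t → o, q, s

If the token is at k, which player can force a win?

A0 = {j, r}
A1: add {s} — s (Runner) has s→r.
A2: add {n} — n (Runner) has n→s.
A3: add {m, o, q} — m (Keeper): all of {n, r} already in; o (Runner) has o→n; q (Runner) has q→n.
A4: add {l, t} — l (Keeper): all of {j, q, r} already in; t (Keeper): all of {o, q, s} already in.
A5 = A4; e.g. k (Keeper) can still go to p. Fixed point.
k never enters the attractor, so Keeper can avoid the target forever.

Keeper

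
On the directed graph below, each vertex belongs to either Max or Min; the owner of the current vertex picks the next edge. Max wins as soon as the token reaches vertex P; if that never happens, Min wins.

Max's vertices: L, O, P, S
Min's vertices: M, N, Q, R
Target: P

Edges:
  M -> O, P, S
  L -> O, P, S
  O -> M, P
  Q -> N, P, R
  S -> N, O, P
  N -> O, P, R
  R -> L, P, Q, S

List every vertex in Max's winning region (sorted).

A0 = {P}
A1: add {L, O, S} — L (Max) has L→P; O (Max) has O→P; S (Max) has S→P.
A2: add {M} — M (Min): all of {O, P, S} already in.
A3 = A2; e.g. N (Min) can still go to R. Fixed point.
Max's winning region = {L, M, O, P, S}.

L, M, O, P, S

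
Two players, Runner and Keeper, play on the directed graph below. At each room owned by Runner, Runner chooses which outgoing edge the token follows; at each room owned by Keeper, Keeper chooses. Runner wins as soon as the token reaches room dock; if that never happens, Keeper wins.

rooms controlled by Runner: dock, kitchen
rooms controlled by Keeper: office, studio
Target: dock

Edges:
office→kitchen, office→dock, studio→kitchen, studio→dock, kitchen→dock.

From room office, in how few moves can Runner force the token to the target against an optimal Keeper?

2

A0 = {dock}
A1: add {kitchen} — kitchen (Runner) has kitchen→dock.
A2: add {office, studio} — office (Keeper): all of {kitchen, dock} already in; studio (Keeper): all of {kitchen, dock} already in.
A2 = all vertices. Fixed point.
office enters the attractor at level 2, so Runner can force the target in 2 moves from there.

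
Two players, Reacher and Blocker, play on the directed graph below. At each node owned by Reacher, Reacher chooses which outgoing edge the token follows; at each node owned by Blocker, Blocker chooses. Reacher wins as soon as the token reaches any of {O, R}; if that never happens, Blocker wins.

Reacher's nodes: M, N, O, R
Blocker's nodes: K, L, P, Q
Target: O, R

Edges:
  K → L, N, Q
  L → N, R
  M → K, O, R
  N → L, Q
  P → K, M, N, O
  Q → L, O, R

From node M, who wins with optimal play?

A0 = {O, R}
A1: add {M} — M (Reacher) has M→O.
A2 = A1; e.g. K (Blocker) can still go to L. Fixed point.
M ∈ A1, so Reacher can force the target.

Reacher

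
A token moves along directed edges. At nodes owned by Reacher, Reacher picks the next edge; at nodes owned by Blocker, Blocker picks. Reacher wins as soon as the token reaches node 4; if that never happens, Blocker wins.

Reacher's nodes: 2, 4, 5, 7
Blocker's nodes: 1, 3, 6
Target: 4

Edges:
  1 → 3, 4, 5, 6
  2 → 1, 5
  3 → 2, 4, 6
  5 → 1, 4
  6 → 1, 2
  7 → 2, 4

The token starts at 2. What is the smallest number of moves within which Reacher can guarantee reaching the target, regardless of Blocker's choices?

2

A0 = {4}
A1: add {5, 7} — 5 (Reacher) has 5→4; 7 (Reacher) has 7→4.
A2: add {2} — 2 (Reacher) has 2→5.
A3 = A2; e.g. 1 (Blocker) can still go to 3. Fixed point.
2 enters the attractor at level 2, so Reacher can force the target in 2 moves from there.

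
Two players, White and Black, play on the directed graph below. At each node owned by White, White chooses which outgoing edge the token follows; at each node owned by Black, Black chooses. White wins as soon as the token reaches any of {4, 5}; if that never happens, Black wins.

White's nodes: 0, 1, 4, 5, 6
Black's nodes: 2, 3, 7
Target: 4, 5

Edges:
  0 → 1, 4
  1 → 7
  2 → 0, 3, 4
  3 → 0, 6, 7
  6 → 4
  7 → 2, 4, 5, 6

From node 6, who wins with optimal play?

A0 = {4, 5}
A1: add {0, 6} — 0 (White) has 0→4; 6 (White) has 6→4.
A2 = A1; e.g. 1 (White) has no edge into A1. Fixed point.
6 ∈ A1, so White can force the target.

White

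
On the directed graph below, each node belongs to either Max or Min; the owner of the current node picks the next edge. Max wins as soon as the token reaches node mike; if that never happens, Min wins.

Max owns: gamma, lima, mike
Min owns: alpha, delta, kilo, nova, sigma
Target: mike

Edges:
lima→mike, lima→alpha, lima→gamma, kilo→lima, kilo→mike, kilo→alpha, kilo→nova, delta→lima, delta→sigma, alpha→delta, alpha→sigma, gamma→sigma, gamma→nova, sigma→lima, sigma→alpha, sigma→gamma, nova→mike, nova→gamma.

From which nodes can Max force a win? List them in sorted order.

lima, mike

A0 = {mike}
A1: add {lima} — lima (Max) has lima→mike.
A2 = A1; e.g. kilo (Min) can still go to alpha. Fixed point.
Max's winning region = {lima, mike}.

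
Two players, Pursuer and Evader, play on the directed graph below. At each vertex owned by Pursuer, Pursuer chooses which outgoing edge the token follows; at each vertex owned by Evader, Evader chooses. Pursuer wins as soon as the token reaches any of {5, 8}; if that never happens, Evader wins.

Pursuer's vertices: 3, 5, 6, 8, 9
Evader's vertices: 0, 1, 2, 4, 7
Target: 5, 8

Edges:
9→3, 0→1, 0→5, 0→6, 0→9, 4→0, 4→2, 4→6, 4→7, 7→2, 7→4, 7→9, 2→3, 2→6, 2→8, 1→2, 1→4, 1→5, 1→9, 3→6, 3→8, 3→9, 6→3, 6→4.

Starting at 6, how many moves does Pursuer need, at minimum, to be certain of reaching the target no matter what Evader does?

2

A0 = {5, 8}
A1: add {3} — 3 (Pursuer) has 3→8.
A2: add {6, 9} — 6 (Pursuer) has 6→3; 9 (Pursuer) has 9→3.
6 enters the attractor at level 2, so Pursuer can force the target in 2 moves from there.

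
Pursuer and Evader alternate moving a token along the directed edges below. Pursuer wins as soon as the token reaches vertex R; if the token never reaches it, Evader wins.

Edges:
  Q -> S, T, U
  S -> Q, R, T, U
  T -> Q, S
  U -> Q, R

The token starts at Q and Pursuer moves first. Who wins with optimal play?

Track states (vertex, player-to-move).
A0 = {(R,Pursuer), (R,Evader)}
A1: add {(S,Pursuer), (U,Pursuer)}.
A2 = A1; e.g. (Q,Pursuer) stays out. (Q,Pursuer) never enters ⇒ Evader avoids the target.

Evader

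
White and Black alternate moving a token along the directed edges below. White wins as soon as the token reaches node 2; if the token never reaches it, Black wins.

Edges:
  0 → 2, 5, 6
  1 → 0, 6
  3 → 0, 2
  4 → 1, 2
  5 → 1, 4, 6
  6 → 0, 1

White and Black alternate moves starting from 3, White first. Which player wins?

Track states (vertex, player-to-move).
A0 = {(2,White), (2,Black)}
A1: add {(0,White), (3,White), (4,White)}.
(3,White) ∈ A1 ⇒ White forces the target.

White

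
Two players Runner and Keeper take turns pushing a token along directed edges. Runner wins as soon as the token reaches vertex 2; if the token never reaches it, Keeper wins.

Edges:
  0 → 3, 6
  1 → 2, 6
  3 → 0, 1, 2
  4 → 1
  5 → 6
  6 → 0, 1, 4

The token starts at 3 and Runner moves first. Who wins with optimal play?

Track states (vertex, player-to-move).
A0 = {(2,Runner), (2,Keeper)}
A1: add {(1,Runner), (3,Runner)}.
(3,Runner) ∈ A1 ⇒ Runner forces the target.

Runner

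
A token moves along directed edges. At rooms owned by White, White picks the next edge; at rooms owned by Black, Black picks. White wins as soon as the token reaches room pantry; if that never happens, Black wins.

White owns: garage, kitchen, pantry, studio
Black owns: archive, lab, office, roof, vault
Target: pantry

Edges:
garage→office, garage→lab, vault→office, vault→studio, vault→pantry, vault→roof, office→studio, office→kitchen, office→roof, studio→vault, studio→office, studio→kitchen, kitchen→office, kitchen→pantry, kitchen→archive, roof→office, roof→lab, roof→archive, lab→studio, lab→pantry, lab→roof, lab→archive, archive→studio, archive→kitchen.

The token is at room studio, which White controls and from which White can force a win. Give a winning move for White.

kitchen

A0 = {pantry}
A1: add {kitchen} — kitchen (White) has kitchen→pantry.
A2: add {studio} — studio (White) has studio→kitchen.
A3: add {archive} — archive (Black): all of {studio, kitchen} already in.
A4 = A3; e.g. garage (White) has no edge into A3. Fixed point.
From studio, successor kitchen is in the attractor (rank 1); the other successors office, vault are not.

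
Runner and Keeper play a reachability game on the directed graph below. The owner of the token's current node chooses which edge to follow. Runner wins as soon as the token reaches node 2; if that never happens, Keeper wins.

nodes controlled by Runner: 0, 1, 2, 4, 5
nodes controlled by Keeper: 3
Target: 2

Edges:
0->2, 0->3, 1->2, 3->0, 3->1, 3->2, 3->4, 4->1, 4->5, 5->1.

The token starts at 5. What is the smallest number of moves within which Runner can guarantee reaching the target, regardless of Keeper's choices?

2

A0 = {2}
A1: add {0, 1} — 0 (Runner) has 0→2; 1 (Runner) has 1→2.
A2: add {4, 5} — 4 (Runner) has 4→1; 5 (Runner) has 5→1.
5 enters the attractor at level 2, so Runner can force the target in 2 moves from there.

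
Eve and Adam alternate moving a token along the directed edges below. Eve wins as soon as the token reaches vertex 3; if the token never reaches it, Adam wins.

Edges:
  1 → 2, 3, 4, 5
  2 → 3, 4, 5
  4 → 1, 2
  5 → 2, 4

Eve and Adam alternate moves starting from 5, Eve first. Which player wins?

Eve

Track states (vertex, player-to-move).
A0 = {(3,Eve), (3,Adam)}
A1: add {(1,Eve), (2,Eve)}.
A2: add {(4,Adam)}.
A3: add {(5,Eve)}.
(5,Eve) ∈ A3 ⇒ Eve forces the target.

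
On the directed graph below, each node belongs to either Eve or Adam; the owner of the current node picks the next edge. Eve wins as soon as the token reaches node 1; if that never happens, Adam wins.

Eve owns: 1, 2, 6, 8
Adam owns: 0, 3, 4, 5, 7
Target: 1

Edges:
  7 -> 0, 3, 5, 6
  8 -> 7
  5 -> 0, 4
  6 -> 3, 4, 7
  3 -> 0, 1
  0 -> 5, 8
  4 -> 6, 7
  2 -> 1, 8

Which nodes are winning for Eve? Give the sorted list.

A0 = {1}
A1: add {2} — 2 (Eve) has 2→1.
A2 = A1; e.g. 0 (Adam) can still go to 5. Fixed point.
Eve's winning region = {1, 2}.

1, 2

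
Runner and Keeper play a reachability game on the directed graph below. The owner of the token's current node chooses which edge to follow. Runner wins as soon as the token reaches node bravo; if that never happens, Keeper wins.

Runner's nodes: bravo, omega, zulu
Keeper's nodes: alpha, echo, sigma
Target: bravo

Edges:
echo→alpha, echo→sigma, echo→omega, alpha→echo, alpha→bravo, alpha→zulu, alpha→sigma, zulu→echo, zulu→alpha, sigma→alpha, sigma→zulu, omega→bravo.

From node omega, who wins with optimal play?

A0 = {bravo}
A1: add {omega} — omega (Runner) has omega→bravo.
A2 = A1; e.g. echo (Keeper) can still go to alpha. Fixed point.
omega ∈ A1, so Runner can force the target.

Runner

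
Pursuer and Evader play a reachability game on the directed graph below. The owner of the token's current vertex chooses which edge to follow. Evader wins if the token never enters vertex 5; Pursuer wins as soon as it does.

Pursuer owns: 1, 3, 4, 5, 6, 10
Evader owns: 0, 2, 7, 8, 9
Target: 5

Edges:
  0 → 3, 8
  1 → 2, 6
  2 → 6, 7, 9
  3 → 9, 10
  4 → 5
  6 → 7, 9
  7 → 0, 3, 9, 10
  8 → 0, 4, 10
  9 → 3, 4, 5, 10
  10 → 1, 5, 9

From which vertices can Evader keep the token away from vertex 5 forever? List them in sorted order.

A0 = {5}
A1: add {4, 10} — 4 (Pursuer) has 4→5; 10 (Pursuer) has 10→5.
A2: add {3} — 3 (Pursuer) has 3→10.
A3: add {9} — 9 (Evader): all of {3, 4, 5, 10} already in.
A4: add {6} — 6 (Pursuer) has 6→9.
A5: add {1} — 1 (Pursuer) has 1→6.
A6 = A5; e.g. 0 (Evader) can still go to 8. Fixed point.
Pursuer's attractor = {1, 3, 4, 5, 6, 9, 10}; Evader avoids the target exactly from the complement.

0, 2, 7, 8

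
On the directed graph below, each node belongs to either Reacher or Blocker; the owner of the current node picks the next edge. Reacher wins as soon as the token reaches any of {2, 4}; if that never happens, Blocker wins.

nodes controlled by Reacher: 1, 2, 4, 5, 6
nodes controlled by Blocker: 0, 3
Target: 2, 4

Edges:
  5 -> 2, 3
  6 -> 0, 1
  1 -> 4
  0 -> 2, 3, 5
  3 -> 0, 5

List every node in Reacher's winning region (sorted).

A0 = {2, 4}
A1: add {1, 5} — 1 (Reacher) has 1→4; 5 (Reacher) has 5→2.
A2: add {6} — 6 (Reacher) has 6→1.
A3 = A2; e.g. 0 (Blocker) can still go to 3. Fixed point.
Reacher's winning region = {1, 2, 4, 5, 6}.

1, 2, 4, 5, 6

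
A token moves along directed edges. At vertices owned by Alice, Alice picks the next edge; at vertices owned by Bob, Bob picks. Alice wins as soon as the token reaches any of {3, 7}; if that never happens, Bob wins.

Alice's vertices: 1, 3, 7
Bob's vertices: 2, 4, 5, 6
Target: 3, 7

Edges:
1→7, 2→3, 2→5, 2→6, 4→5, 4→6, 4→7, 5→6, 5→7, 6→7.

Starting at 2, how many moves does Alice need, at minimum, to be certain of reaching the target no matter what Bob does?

A0 = {3, 7}
A1: add {1, 6} — 1 (Alice) has 1→7; 6 (Bob): all of {7} already in.
A2: add {5} — 5 (Bob): all of {6, 7} already in.
A3: add {2, 4} — 2 (Bob): all of {3, 5, 6} already in; 4 (Bob): all of {5, 6, 7} already in.
A3 = all vertices. Fixed point.
2 enters the attractor at level 3, so Alice can force the target in 3 moves from there.

3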